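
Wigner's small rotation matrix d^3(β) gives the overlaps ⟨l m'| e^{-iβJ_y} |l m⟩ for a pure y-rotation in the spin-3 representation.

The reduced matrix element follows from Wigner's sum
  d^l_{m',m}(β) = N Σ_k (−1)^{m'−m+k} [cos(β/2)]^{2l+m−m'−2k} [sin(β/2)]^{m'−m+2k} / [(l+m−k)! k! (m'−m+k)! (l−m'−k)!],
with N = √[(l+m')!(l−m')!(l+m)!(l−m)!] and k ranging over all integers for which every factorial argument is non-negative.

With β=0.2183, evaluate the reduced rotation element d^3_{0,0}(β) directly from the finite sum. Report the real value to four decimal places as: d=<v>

d=0.8618

d^3_{0,0}(β=0.2183) via Wigner's sum:
c=cos(0.2183/2)=0.994049, s=sin(0.2183/2)=0.108933; N=√[6·6·6·6]=36.000000
The bounds max(0,m−m')=0 and min(l+m,l−m')=3 give 4 terms
  k=0: (−1)^0·36.0000/(36)·0.9940^6·0.1089^0 = +0.964821
  k=1: (−1)^1·36.0000/(4)·0.9940^4·0.1089^2 = -0.104279
  k=2: (−1)^2·36.0000/(4)·0.9940^2·0.1089^4 = +0.001252
  k=3: (−1)^3·36.0000/(36)·0.9940^0·0.1089^6 = -0.000002
d^3_{0,0}(0.2183) = +0.964821 -0.104279 +0.001252 -0.000002 = +0.861793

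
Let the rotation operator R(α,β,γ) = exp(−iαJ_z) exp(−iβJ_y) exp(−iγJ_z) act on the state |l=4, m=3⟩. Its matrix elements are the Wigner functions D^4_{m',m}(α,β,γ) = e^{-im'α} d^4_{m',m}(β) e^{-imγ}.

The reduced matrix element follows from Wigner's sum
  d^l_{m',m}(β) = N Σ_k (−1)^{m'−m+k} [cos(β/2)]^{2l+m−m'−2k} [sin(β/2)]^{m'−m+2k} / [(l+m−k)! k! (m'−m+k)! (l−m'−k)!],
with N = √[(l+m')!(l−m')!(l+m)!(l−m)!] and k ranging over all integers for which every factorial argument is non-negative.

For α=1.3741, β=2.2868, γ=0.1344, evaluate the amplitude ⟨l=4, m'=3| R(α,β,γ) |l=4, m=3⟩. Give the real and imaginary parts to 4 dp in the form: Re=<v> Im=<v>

D^4_{3,3}(1.3741,2.2868,0.1344) = e^{-i·3·1.3741}·d^4_{3,3}(2.2868)·e^{-i·3·0.1344}. Compute d first:
c=cos(2.2868/2)=0.414503, s=sin(2.2868/2)=0.910048; N=√[5040·1·5040·1]=5040.000000
k∈{0,1} keeps every argument non-negative
  k=0: (−1)^0·5040.0000/(5040)·0.4145^8·0.9100^0 = +0.000871
  k=1: (−1)^1·5040.0000/(720)·0.4145^6·0.9100^2 = -0.029403
d^4_{3,3}(2.2868) = +0.000871 -0.029403 = -0.028532
Phases: e^{-i·(3)·1.3741}=-0.556435+0.830891i, e^{-i·(3)·0.1344}=+0.919810-0.392364i ⇒ D=+0.005301-0.028035i

Re=0.0053 Im=-0.0280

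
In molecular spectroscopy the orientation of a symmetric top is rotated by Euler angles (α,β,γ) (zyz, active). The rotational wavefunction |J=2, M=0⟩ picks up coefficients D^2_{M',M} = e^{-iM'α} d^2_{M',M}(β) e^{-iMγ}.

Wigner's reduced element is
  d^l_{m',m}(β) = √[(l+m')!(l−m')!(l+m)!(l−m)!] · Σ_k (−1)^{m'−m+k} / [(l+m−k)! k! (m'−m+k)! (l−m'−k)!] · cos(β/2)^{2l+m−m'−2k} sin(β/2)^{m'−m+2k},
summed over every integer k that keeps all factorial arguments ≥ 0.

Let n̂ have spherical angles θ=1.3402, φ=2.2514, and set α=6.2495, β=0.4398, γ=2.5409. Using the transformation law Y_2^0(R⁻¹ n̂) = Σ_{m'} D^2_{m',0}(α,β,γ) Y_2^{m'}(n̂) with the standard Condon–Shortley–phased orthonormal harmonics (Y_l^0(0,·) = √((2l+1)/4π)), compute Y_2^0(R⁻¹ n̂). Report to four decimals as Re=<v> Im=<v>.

Need the full column D^2_{m',0} for m'=−2..2 at α=6.2495, β=0.4398, γ=2.5409.
cos(β/2)=0.975919, sin(β/2)=0.218132
d^2_{-2,0}: single k=2 term ⇒ +0.111005;  D = +0.110753-0.007473i
d^2_{-1,0}: k∈[1..2] ⇒ +0.496634 -0.024811 = +0.471823;  D = +0.471555-0.015891i
d^2_{0,0}: k∈[0..2] ⇒ +0.907101 -0.181270 +0.002264 = +0.728095;  D = +0.728095+0.000000i
d^2_{1,0}: k∈[0..1] ⇒ -0.496634 +0.024811 = -0.471823;  D = -0.471555-0.015891i
d^2_{2,0}: single k=0 term ⇒ +0.111005;  D = +0.110753+0.007473i
Y_2^{m'}(θ=1.3402,φ=2.2514) and Σ D·Y over m':
  (+0.1108-0.0075i)·(-0.0762+0.3581i)  (+0.4716-0.0159i)·(-0.1082-0.1336i)  (+0.7281+0.0000i)·(-0.2660+0.0000i)  (-0.4716-0.0159i)·(+0.1082-0.1336i)  (+0.1108+0.0075i)·(-0.0762-0.3581i)
Y_2^0(R⁻¹ n̂) = -0.311429+0.000000i

Re=-0.3114 Im=0.0000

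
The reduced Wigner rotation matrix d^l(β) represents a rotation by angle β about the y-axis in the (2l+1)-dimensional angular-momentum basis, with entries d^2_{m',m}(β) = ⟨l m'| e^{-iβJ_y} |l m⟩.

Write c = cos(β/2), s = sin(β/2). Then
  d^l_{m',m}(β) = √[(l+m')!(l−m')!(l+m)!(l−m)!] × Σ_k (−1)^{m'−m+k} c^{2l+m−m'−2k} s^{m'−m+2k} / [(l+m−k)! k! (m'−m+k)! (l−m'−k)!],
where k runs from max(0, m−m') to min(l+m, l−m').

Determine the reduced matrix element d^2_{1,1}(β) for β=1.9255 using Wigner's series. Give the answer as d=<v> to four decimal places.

d=-0.5530

d^2_{1,1}(β=1.9255) via Wigner's sum:
Half-angle: c=0.571265, s=0.820766. N=√(6·1·6·1)=6.000000
The bounds max(0,m−m')=0 and min(l+m,l−m')=1 give 2 terms
  k=0: (−1)^0·6.0000/(6)·0.5713^4·0.8208^0 = +0.106500
  k=1: (−1)^1·6.0000/(2)·0.5713^2·0.8208^2 = -0.659531
d^2_{1,1}(1.9255) = +0.106500 -0.659531 = -0.553030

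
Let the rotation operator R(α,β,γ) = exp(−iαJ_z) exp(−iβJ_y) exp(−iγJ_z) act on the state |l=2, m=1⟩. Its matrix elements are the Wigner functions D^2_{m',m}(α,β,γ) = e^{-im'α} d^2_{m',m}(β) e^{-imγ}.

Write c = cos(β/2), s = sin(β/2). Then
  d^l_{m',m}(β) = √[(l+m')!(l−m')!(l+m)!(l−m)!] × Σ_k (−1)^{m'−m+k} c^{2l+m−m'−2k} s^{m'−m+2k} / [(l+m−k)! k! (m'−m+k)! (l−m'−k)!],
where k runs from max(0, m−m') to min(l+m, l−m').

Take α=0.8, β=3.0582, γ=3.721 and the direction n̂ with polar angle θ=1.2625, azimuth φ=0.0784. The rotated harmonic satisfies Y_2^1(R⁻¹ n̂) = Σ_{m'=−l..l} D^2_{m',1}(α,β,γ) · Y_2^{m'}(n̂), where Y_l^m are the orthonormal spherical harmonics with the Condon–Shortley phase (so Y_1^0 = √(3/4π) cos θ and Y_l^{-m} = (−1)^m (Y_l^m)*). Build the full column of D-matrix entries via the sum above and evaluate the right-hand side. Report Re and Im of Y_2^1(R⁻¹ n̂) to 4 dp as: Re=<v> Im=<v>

Need the full column D^2_{m',1} for m'=−2..2 at α=0.8, β=3.0582, γ=3.721.
cos(β/2)=0.041684, sin(β/2)=0.999131
d^2_{-2,1}: single k=3 term ⇒ +0.083151;  D = -0.043477-0.070880i
d^2_{-1,1}: k∈[2..3] ⇒ +0.005204 -0.996528 = -0.991324;  D = +0.967302+0.216910i
d^2_{0,1}: k∈[1..2] ⇒ +0.000177 -0.101839 = -0.101662;  D = +0.085069-0.055663i
d^2_{1,1}: k∈[0..1] ⇒ +0.000003 -0.005204 = -0.005201;  D = +0.000989-0.005106i
d^2_{2,1}: single k=0 term ⇒ -0.000145;  D = -0.000083-0.000119i
Y_2^{m'}(θ=1.2625,φ=0.0784) and Σ D·Y over m':
  (-0.0435-0.0709i)·(+0.3464-0.0548i)  (+0.9673+0.2169i)·(+0.2227-0.0175i)  (+0.0851-0.0557i)·(-0.2283+0.0000i)  (+0.0010-0.0051i)·(-0.2227-0.0175i)  (-0.0001-0.0001i)·(+0.3464+0.0548i)
Y_2^1(R⁻¹ n̂) = +0.180501+0.022988i

Re=0.1805 Im=0.0230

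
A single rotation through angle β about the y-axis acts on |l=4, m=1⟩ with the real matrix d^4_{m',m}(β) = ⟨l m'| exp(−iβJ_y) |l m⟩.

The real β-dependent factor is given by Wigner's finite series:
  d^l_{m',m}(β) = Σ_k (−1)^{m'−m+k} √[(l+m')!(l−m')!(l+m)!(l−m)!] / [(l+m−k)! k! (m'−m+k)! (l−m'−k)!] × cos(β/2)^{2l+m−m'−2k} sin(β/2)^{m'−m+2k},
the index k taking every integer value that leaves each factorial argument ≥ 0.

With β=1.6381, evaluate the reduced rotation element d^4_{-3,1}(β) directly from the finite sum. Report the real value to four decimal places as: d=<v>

d=0.2568

d^4_{-3,1}(β=1.6381) via Wigner's sum:
Half-angle: c=0.682915, s=0.730497. N=√(1·5040·120·6)=1904.940944
k: max(0,(1)−(-3))=4 … min(4+(1),4−(-3))=5
  k=4: (−1)^0·1904.9409/(144)·0.6829^4·0.7305^4 = +0.819335
  k=5: (−1)^1·1904.9409/(240)·0.6829^2·0.7305^6 = -0.562492
d^4_{-3,1}(1.6381) = +0.819335 -0.562492 = +0.256843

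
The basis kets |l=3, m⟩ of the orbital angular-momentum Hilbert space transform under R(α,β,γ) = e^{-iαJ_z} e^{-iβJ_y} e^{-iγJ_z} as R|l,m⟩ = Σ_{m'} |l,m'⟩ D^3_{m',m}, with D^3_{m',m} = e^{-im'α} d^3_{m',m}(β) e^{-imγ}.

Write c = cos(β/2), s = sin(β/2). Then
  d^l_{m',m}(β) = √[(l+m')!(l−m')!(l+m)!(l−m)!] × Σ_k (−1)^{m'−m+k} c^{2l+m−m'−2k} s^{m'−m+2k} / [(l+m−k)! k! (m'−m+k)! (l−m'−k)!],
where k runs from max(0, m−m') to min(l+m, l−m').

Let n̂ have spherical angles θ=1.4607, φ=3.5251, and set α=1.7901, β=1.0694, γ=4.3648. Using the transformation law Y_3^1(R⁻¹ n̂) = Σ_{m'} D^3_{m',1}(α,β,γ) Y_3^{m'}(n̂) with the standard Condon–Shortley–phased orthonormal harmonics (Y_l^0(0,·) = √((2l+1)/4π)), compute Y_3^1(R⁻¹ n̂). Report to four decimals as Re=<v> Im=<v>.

Re=-0.2675 Im=-0.1545

Need the full column D^3_{m',1} for m'=−3..3 at α=1.7901, β=1.0694, γ=4.3648.
cos(β/2)=0.860422, sin(β/2)=0.509583
d^3_{-3,1}: single k=4 term ⇒ +0.193343;  D = +0.103567+0.163264i
d^3_{-2,1}: k∈[3..4] ⇒ +0.533100 -0.093494 = +0.439605;  D = +0.311096-0.310600i
d^3_{-1,1}: k∈[2..4] ⇒ +0.853938 -0.399367 +0.017510 = +0.472081;  D = -0.398235-0.253514i
d^3_{0,1}: k∈[1..3] ⇒ +0.832457 -0.875972 +0.102418 = +0.058903;  D = -0.020064+0.055380i
d^3_{1,1}: k∈[0..2] ⇒ +0.405759 -1.138583 +0.299525 = -0.433300;  D = -0.429739-0.055434i
d^3_{2,1}: k∈[0..1] ⇒ -0.759926 +0.533100 = -0.226826;  D = +0.020617+0.225887i
d^3_{3,1}: single k=0 term ⇒ +0.551214;  D = -0.524886+0.168322i
Y_3^{m'}(θ=1.4607,φ=3.5251) and Σ D·Y over m':
  (+0.1036+0.1633i)·(-0.1672+0.3740i)  (+0.3111-0.3106i)·(+0.0799-0.0770i)  (-0.3982-0.2535i)·(+0.2799-0.1129i)  (-0.0201+0.0554i)·(-0.1205+0.0000i)  (-0.4297-0.0554i)·(-0.2799-0.1129i)  (+0.0206+0.2259i)·(+0.0799+0.0770i)  (-0.5249+0.1683i)·(+0.1672+0.3740i)
Y_3^1(R⁻¹ n̂) = -0.267541-0.154482i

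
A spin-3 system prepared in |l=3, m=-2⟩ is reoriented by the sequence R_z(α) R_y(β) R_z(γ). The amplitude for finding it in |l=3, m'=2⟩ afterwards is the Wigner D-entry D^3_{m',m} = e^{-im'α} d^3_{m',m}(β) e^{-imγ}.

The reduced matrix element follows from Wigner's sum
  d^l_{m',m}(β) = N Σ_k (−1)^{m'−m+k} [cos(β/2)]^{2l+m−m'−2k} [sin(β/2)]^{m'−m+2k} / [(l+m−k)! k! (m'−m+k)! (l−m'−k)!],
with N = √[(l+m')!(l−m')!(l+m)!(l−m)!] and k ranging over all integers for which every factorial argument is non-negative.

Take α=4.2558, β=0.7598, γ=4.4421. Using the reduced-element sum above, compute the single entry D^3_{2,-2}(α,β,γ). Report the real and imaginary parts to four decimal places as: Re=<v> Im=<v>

First d^3_{2,-2}(β=0.7598), then the phase factors e^{-i(2)α} and e^{-i(-2)γ}:
Half-angle: c=0.928702, s=0.370828. N=√(120·1·1·120)=120.000000
Admissible k: 0..1 (factorial args all ≥0)
  k=0: (−1)^4·120.0000/(24)·0.9287^2·0.3708^4 = +0.081548
  k=1: (−1)^5·120.0000/(120)·0.9287^0·0.3708^6 = -0.002600
d^3_{2,-2}(0.7598) = +0.081548 -0.002600 = +0.078947
Phases: e^{-i·(2)·4.2558}=-0.611234-0.791450i, e^{-i·(-2)·4.4421}=-0.857411+0.514632i ⇒ D=+0.073530+0.028740i

Re=0.0735 Im=0.0287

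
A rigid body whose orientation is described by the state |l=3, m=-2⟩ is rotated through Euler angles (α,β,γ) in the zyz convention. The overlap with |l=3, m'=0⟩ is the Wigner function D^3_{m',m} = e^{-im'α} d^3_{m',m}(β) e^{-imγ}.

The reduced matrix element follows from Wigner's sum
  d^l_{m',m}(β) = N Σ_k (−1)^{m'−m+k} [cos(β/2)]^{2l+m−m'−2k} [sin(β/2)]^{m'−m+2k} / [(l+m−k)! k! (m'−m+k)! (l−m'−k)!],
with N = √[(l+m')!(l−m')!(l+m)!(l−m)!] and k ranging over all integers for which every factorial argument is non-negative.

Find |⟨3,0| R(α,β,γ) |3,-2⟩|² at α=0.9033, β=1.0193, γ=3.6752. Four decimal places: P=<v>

First d^3_{0,-2}(β=1.0193), then the phase factors e^{-i(0)α} and e^{-i(-2)γ}:
With c≡cos(β/2)=0.872915 and s≡sin(β/2)=0.487872, N=[6·6·1·120]^{1/2}=65.726707
k∈{0,1} keeps every argument non-negative
  k=0: (−1)^2·65.7267/(12)·0.8729^4·0.4879^2 = +0.756938
  k=1: (−1)^3·65.7267/(12)·0.8729^2·0.4879^4 = -0.236444
d^3_{0,-2}(1.0193) = +0.756938 -0.236444 = +0.520495
|D^3_{0,-2}|² = |d^3_{0,-2}(β)|² = (+0.520495)² = 0.270915 (the z-rotation phases have unit modulus)

P=0.2709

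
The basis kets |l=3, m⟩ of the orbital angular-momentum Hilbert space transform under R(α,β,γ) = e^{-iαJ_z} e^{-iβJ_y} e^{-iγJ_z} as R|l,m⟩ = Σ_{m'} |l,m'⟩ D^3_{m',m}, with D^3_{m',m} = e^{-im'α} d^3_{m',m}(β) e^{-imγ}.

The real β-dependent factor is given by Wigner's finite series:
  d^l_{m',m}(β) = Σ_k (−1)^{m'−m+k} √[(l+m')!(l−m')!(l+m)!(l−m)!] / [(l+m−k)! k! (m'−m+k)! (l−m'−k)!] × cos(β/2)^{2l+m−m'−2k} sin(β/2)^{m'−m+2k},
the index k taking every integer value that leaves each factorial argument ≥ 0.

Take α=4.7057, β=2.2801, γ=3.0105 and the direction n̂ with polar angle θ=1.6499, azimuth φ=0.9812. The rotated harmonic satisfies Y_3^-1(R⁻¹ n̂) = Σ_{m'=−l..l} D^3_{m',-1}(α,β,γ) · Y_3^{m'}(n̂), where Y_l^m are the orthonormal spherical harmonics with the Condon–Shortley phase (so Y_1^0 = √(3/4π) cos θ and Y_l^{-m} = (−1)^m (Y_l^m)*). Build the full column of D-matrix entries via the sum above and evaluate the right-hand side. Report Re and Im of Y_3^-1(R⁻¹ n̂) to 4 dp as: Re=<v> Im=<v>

Need the full column D^3_{m',-1} for m'=−3..3 at α=4.7057, β=2.2801, γ=3.0105.
cos(β/2)=0.417549, sin(β/2)=0.908654
d^3_{-3,-1}: single k=2 term ⇒ +0.097202;  D = -0.014637-0.096093i
d^3_{-2,-1}: k∈[1..2] ⇒ +0.036470 -0.345421 = -0.308951;  D = -0.305732+0.044479i
d^3_{-1,-1}: k∈[0..2] ⇒ +0.005300 -0.200779 +0.713118 = +0.517639;  D = +0.071096+0.512733i
d^3_{0,-1}: k∈[0..2] ⇒ -0.039951 +0.567585 -0.895966 = -0.368333;  D = +0.365172-0.048148i
d^3_{1,-1}: k∈[0..2] ⇒ +0.150584 -0.950824 +0.562850 = -0.237390;  D = +0.029456+0.235555i
d^3_{2,-1}: k∈[0..1] ⇒ -0.345421 +0.817902 = +0.472481;  D = +0.469211-0.055490i
d^3_{3,-1}: single k=0 term ⇒ +0.460315;  D = +0.051002+0.457481i
Y_3^{m'}(θ=1.6499,φ=0.9812) and Σ D·Y over m':
  (-0.0146-0.0961i)·(-0.4052-0.0813i)  (-0.3057+0.0445i)·(+0.0306+0.0742i)  (+0.0711+0.5127i)·(-0.1735+0.2594i)  (+0.3652-0.0481i)·(+0.0875+0.0000i)  (+0.0295+0.2356i)·(+0.1735+0.2594i)  (+0.4692-0.0555i)·(+0.0306-0.0742i)  (+0.0510+0.4575i)·(+0.4052-0.0813i)
Y_3^-1(R⁻¹ n̂) = -0.115801+0.137324i

Re=-0.1158 Im=0.1373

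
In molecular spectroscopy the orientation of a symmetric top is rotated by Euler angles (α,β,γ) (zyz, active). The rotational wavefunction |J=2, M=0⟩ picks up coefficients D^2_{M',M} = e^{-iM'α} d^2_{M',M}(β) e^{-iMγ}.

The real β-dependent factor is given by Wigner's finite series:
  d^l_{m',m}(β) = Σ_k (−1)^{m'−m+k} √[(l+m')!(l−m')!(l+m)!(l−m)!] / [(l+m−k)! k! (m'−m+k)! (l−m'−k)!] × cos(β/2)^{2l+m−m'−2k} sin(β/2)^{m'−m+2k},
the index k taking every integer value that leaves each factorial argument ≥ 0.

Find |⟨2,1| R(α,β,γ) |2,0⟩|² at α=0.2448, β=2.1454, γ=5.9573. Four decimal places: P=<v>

P=0.3122

First d^2_{1,0}(β=2.1454), then the phase factors e^{-i(1)α} and e^{-i(0)γ}:
Half-angle: c=0.477754, s=0.878494. N=√(6·1·2·2)=4.898979
k∈{0,1} keeps every argument non-negative
  k=0: (−1)^1·4.8990/(2)·0.4778^3·0.8785^1 = -0.234654
  k=1: (−1)^2·4.8990/(2)·0.4778^1·0.8785^3 = +0.793407
d^2_{1,0}(2.1454) = -0.234654 +0.793407 = +0.558753
|D^2_{1,0}|² = |d^2_{1,0}(β)|² = (+0.558753)² = 0.312205 (the z-rotation phases have unit modulus)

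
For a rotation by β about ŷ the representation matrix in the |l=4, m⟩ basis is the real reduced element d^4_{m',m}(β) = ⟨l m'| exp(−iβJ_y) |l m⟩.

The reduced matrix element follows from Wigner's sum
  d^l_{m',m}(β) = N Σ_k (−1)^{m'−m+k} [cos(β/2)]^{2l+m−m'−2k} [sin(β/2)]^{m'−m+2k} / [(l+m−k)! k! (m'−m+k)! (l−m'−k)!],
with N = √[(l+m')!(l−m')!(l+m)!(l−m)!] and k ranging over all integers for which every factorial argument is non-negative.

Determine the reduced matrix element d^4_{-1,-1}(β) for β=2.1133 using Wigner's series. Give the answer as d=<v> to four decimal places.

d=-0.2027

d^4_{-1,-1}(β=2.1133) via Wigner's sum:
c=cos(2.1133/2)=0.491792, s=sin(2.1133/2)=0.870713; N=√[6·120·6·120]=720.000000
Admissible k: 0..3 (factorial args all ≥0)
  k=0: (−1)^0·720.0000/(720)·0.4918^8·0.8707^0 = +0.003422
  k=1: (−1)^1·720.0000/(48)·0.4918^6·0.8707^2 = -0.160890
  k=2: (−1)^2·720.0000/(24)·0.4918^4·0.8707^4 = +1.008663
  k=3: (−1)^3·720.0000/(72)·0.4918^2·0.8707^6 = -1.053931
d^4_{-1,-1}(2.1133) = +0.003422 -0.160890 +1.008663 -1.053931 = -0.202736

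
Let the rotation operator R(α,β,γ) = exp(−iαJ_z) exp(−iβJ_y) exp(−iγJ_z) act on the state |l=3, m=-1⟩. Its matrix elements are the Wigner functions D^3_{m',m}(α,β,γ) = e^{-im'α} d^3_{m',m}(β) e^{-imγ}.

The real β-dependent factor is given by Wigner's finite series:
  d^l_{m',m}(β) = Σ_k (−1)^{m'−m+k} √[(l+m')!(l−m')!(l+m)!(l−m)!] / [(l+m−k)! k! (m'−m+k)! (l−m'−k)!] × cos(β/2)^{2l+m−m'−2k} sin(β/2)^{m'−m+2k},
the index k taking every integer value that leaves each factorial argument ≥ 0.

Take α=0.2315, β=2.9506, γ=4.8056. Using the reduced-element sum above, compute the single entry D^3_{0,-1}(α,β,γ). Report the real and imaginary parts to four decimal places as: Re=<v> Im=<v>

First d^3_{0,-1}(β=2.9506), then the phase factors e^{-i(0)α} and e^{-i(-1)γ}:
With c≡cos(β/2)=0.095351 and s≡sin(β/2)=0.995444, N=[6·6·2·24]^{1/2}=41.569219
k∈{0,1,2} keeps every argument non-negative
  k=0: (−1)^1·41.5692/(12)·0.0954^5·0.9954^1 = -0.000027
  k=1: (−1)^2·41.5692/(4)·0.0954^3·0.9954^3 = +0.008887
  k=2: (−1)^3·41.5692/(12)·0.0954^1·0.9954^5 = -0.322850
d^3_{0,-1}(2.9506) = -0.000027 +0.008887 -0.322850 = -0.313990
Phases: e^{-i·(0)·0.2315}=+1.000000+0.000000i, e^{-i·(-1)·4.8056}=+0.093076-0.995659i ⇒ D=-0.029225+0.312627i

Re=-0.0292 Im=0.3126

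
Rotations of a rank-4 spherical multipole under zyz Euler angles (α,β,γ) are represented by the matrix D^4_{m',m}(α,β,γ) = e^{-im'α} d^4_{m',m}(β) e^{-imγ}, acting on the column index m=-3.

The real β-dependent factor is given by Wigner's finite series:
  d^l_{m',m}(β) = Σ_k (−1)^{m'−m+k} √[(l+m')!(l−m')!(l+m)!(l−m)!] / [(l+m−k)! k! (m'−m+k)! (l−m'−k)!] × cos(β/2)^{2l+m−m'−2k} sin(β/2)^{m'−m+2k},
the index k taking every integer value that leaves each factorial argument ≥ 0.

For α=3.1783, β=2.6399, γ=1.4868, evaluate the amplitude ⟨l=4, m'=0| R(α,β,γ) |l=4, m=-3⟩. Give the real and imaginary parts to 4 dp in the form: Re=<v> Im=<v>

Re=-0.0360 Im=-0.1397

First d^4_{0,-3}(β=2.6399), then the phase factors e^{-i(0)α} and e^{-i(-3)γ}:
c=cos(2.6399/2)=0.248224, s=sin(2.6399/2)=0.968703; N=√[24·24·1·5040]=1703.830978
The bounds max(0,m−m')=0 and min(l+m,l−m')=1 give 2 terms
  k=0: (−1)^3·1703.8310/(144)·0.2482^5·0.9687^3 = -0.010136
  k=1: (−1)^4·1703.8310/(144)·0.2482^3·0.9687^5 = +0.154364
d^4_{0,-3}(2.6399) = -0.010136 +0.154364 = +0.144229
Attach z-rotation phases: D = e^{-i(0)(3.1783)}·(+0.144229)·e^{-i(-3)(1.4868)} = -0.035961-0.139674i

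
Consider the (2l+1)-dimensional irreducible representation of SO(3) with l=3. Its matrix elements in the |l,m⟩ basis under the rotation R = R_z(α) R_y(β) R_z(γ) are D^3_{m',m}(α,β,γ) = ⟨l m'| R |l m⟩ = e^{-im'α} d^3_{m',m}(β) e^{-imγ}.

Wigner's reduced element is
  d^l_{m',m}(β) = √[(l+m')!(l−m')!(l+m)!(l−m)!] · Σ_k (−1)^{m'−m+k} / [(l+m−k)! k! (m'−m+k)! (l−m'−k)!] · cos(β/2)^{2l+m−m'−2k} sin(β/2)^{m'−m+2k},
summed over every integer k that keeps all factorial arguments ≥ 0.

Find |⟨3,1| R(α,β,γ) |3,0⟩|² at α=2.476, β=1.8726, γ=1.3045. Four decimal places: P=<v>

Split into d^3_{1,0}(β=1.8726) × two z-phases.
Half-angle: c=0.592772, s=0.805370. N=√(24·2·6·6)=41.569219
k: max(0,(0)−(1))=0 … min(3+(0),3−(1))=2
  k=0: (−1)^1·41.5692/(12)·0.5928^5·0.8054^1 = -0.204185
  k=1: (−1)^2·41.5692/(4)·0.5928^3·0.8054^3 = +1.130737
  k=2: (−1)^3·41.5692/(12)·0.5928^1·0.8054^5 = -0.695755
d^3_{1,0}(1.8726) = -0.204185 +1.130737 -0.695755 = +0.230797
|D^3_{1,0}|² = |d^3_{1,0}(β)|² = (+0.230797)² = 0.053267 (the z-rotation phases have unit modulus)

P=0.0533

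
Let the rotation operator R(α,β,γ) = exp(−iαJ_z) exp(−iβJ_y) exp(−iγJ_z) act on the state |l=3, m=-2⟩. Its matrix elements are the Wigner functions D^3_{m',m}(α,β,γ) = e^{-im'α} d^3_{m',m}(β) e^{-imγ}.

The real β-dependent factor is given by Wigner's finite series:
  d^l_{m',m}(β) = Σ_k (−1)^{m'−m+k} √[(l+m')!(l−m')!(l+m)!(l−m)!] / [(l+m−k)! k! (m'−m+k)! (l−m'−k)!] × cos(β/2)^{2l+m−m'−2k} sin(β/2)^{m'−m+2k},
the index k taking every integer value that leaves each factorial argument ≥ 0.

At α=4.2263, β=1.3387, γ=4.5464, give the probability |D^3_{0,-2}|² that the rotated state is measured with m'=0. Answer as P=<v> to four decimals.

P=0.0890

Split into d^3_{0,-2}(β=1.3387) × two z-phases.
With c≡cos(β/2)=0.784225 and s≡sin(β/2)=0.620476, N=[6·6·1·120]^{1/2}=65.726707
The bounds max(0,m−m')=0 and min(l+m,l−m')=1 give 2 terms
  k=0: (−1)^2·65.7267/(12)·0.7842^4·0.6205^2 = +0.797580
  k=1: (−1)^3·65.7267/(12)·0.7842^2·0.6205^4 = -0.499279
d^3_{0,-2}(1.3387) = +0.797580 -0.499279 = +0.298301
|D^3_{0,-2}|² = |d^3_{0,-2}(β)|² = (+0.298301)² = 0.088983 (the z-rotation phases have unit modulus)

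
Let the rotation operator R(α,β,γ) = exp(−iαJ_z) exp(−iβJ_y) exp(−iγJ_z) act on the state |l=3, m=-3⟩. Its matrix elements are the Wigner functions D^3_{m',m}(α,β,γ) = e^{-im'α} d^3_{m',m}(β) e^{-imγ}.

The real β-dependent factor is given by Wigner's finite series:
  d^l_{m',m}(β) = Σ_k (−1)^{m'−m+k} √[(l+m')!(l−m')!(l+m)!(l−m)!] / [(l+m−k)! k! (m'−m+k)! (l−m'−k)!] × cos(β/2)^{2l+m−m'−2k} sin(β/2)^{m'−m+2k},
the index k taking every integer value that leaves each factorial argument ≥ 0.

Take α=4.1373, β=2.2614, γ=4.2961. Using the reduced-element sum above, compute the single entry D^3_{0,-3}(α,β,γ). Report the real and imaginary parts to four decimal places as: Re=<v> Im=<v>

First d^3_{0,-3}(β=2.2614), then the phase factors e^{-i(0)α} and e^{-i(-3)γ}:
With c≡cos(β/2)=0.426027 and s≡sin(β/2)=0.904711, N=[6·6·1·720]^{1/2}=160.996894
k∈{0} keeps every argument non-negative
  k=0: (−1)^3·160.9969/(36)·0.4260^3·0.9047^3 = -0.256067
d^3_{0,-3}(2.2614) = -0.256067
Attach z-rotation phases: D = e^{-i(0)(4.1373)}·(-0.256067)·e^{-i(-3)(4.2961)} = -0.242912-0.081019i

Re=-0.2429 Im=-0.0810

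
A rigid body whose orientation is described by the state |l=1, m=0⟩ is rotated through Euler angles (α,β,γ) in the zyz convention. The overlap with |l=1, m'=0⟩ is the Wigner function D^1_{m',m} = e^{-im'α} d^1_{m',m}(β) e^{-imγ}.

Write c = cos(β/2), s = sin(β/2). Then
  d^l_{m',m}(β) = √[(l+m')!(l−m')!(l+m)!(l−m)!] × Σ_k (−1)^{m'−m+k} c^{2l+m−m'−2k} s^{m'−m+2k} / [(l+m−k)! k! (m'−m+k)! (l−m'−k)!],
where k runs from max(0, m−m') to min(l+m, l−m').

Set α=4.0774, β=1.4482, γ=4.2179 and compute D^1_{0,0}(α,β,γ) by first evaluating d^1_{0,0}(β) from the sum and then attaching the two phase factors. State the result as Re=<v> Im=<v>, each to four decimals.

First d^1_{0,0}(β=1.4482), then the phase factors e^{-i(0)α} and e^{-i(0)γ}:
With c≡cos(β/2)=0.749096 and s≡sin(β/2)=0.662462, N=[1·1·1·1]^{1/2}=1.000000
k: max(0,(0)−(0))=0 … min(1+(0),1−(0))=1
  k=0: (−1)^0·1.0000/(1)·0.7491^2·0.6625^0 = +0.561145
  k=1: (−1)^1·1.0000/(1)·0.7491^0·0.6625^2 = -0.438855
d^1_{0,0}(1.4482) = +0.561145 -0.438855 = +0.122289
D = (+1.000000+0.000000i)·(+0.122289)·(+1.000000+0.000000i) = +0.122289+0.000000i

Re=0.1223 Im=0.0000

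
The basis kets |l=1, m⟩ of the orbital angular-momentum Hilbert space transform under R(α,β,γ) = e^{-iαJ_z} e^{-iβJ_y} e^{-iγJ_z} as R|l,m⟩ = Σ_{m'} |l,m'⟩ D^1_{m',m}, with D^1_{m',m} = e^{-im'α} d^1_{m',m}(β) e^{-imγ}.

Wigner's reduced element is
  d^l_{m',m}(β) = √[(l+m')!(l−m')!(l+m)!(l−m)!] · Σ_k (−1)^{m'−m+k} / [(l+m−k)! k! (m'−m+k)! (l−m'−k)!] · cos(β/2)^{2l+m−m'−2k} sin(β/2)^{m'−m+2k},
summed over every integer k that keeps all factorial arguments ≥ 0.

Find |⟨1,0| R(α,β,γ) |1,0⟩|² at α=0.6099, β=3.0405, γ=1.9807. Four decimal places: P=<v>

D^1_{0,0}(0.6099,3.0405,1.9807) = e^{-i·0·0.6099}·d^1_{0,0}(3.0405)·e^{-i·0·1.9807}. Compute d first:
Half-angle: c=0.050525, s=0.998723. N=√(1·1·1·1)=1.000000
k∈{0,1} keeps every argument non-negative
  k=0: (−1)^0·1.0000/(1)·0.0505^2·0.9987^0 = +0.002553
  k=1: (−1)^1·1.0000/(1)·0.0505^0·0.9987^2 = -0.997447
d^1_{0,0}(3.0405) = +0.002553 -0.997447 = -0.994894
|D^1_{0,0}|² = |d^1_{0,0}(β)|² = (-0.994894)² = 0.989815 (the z-rotation phases have unit modulus)

P=0.9898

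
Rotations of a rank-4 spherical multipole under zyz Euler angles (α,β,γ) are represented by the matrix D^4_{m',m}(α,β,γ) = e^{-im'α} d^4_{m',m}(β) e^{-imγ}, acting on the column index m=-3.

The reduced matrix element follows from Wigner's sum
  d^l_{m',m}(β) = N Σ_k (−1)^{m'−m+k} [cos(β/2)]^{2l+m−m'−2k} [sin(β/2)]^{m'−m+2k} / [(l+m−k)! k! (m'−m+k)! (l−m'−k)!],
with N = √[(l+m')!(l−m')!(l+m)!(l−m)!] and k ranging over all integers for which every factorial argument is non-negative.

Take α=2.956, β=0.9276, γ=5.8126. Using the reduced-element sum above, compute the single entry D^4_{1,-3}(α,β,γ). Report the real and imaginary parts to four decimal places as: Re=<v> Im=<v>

Re=-0.0973 Im=0.2711

D^4_{1,-3}(2.956,0.9276,5.8126) = e^{-i·1·2.956}·d^4_{1,-3}(0.9276)·e^{-i·-3·5.8126}. Compute d first:
Half-angle: c=0.894359, s=0.447350. N=√(120·6·1·5040)=1904.940944
k: max(0,(-3)−(1))=0 … min(4+(-3),4−(1))=1
  k=0: (−1)^4·1904.9409/(144)·0.8944^4·0.4473^4 = +0.338966
  k=1: (−1)^5·1904.9409/(240)·0.8944^2·0.4473^6 = -0.050884
d^4_{1,-3}(0.9276) = +0.338966 -0.050884 = +0.288082
D = (-0.982827-0.184529i)·(+0.288082)·(+0.158371-0.987380i) = -0.097329+0.271143i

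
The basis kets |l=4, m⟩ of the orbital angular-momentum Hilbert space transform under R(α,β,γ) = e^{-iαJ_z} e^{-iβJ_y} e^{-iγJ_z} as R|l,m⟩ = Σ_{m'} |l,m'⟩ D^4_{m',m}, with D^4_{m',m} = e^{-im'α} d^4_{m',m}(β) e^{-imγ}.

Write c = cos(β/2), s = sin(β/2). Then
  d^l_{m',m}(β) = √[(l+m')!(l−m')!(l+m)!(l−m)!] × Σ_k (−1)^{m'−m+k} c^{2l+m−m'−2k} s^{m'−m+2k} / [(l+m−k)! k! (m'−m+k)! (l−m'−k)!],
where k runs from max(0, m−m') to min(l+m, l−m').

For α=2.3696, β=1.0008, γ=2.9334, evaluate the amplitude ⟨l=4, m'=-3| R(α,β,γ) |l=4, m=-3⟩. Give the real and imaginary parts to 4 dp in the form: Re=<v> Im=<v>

First d^4_{-3,-3}(β=1.0008), then the phase factors e^{-i(-3)α} and e^{-i(-3)γ}:
With c≡cos(β/2)=0.877391 and s≡sin(β/2)=0.479777, N=[1·5040·1·5040]^{1/2}=5040.000000
Admissible k: 0..1 (factorial args all ≥0)
  k=0: (−1)^0·5040.0000/(5040)·0.8774^8·0.4798^0 = +0.351192
  k=1: (−1)^1·5040.0000/(720)·0.8774^6·0.4798^2 = -0.735079
d^4_{-3,-3}(1.0008) = +0.351192 -0.735079 = -0.383888
Attach z-rotation phases: D = e^{-i(-3)(2.3696)}·(-0.383888)·e^{-i(-3)(2.9334)} = +0.376156+0.076657i

Re=0.3762 Im=0.0767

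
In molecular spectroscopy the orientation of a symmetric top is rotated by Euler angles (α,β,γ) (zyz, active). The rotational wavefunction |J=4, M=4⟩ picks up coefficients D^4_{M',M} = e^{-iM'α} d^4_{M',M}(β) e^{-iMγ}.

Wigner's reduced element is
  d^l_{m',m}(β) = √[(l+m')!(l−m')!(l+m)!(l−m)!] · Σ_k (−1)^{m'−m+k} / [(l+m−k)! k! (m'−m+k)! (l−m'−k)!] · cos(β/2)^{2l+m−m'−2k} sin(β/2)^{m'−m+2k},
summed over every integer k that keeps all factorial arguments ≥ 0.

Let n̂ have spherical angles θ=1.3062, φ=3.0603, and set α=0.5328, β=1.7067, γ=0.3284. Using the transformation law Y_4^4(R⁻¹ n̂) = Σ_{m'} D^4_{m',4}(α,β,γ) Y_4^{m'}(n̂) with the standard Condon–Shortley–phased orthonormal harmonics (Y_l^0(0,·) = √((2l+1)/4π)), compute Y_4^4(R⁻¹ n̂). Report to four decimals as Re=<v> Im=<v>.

Re=0.0475 Im=-0.0119

Need the full column D^4_{m',4} for m'=−4..4 at α=0.5328, β=1.7067, γ=0.3284.
cos(β/2)=0.657463, sin(β/2)=0.753487
d^4_{-4,4}: single k=8 term ⇒ +0.103898;  D = +0.071063+0.075794i
d^4_{-3,4}: single k=7 term ⇒ +0.256417;  D = +0.246088+0.072044i
d^4_{-2,4}: single k=6 term ⇒ +0.418578;  D = +0.405772-0.102746i
d^4_{-1,4}: single k=5 term ⇒ +0.516519;  D = +0.366910-0.363551i
d^4_{0,4}: single k=4 term ⇒ +0.503891;  D = +0.128175-0.487317i
d^4_{1,4}: single k=3 term ⇒ +0.393257;  D = -0.107016-0.378416i
d^4_{2,4}: single k=2 term ⇒ +0.242637;  D = -0.175472-0.167578i
d^4_{3,4}: single k=1 term ⇒ +0.113167;  D = -0.110197-0.025755i
d^4_{4,4}: single k=0 term ⇒ +0.034912;  D = -0.033319+0.010424i
Y_4^{m'}(θ=1.3062,φ=3.0603) and Σ D·Y over m':
  (+0.0711+0.0758i)·(+0.3639+0.1227i)  (+0.2461+0.0720i)·(-0.2856-0.0711i)  (+0.4058-0.1027i)·(-0.1603-0.0263i)  (+0.3669-0.3636i)·(+0.3001+0.0244i)  (+0.1282-0.4873i)·(+0.1176+0.0000i)  (-0.1070-0.3784i)·(-0.3001+0.0244i)  (-0.1755-0.1676i)·(-0.1603+0.0263i)  (-0.1102-0.0258i)·(+0.2856-0.0711i)  (-0.0333+0.0104i)·(+0.3639-0.1227i)
Y_4^4(R⁻¹ n̂) = +0.047462-0.011863i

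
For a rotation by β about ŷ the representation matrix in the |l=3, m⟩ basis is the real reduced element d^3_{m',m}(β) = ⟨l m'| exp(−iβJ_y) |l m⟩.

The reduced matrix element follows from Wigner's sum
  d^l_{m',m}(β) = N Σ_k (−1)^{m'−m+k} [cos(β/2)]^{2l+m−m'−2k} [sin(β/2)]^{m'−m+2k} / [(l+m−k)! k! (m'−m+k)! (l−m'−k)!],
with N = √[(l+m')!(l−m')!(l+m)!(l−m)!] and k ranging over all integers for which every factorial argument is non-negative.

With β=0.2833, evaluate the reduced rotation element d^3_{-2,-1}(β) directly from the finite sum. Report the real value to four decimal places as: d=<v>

d=0.4073

d^3_{-2,-1}(β=0.2833) via Wigner's sum:
Half-angle: c=0.989984, s=0.141177. N=√(1·120·2·24)=75.894664
The bounds max(0,m−m')=1 and min(l+m,l−m')=2 give 2 terms
  k=1: (−1)^0·75.8947/(24)·0.9900^5·0.1412^1 = +0.424527
  k=2: (−1)^1·75.8947/(12)·0.9900^3·0.1412^3 = -0.017267
d^3_{-2,-1}(0.2833) = +0.424527 -0.017267 = +0.407260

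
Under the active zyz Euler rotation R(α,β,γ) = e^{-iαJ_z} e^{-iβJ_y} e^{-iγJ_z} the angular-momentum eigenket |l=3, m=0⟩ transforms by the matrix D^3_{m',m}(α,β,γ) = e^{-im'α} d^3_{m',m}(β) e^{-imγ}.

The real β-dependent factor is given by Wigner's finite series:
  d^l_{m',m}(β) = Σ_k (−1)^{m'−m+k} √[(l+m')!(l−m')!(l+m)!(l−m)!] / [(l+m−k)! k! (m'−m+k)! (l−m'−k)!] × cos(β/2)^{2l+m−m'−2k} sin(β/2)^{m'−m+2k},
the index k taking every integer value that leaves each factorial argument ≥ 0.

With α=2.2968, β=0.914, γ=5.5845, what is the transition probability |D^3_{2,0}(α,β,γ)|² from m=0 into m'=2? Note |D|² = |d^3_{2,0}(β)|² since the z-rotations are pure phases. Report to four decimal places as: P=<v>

P=0.2750

Split into d^3_{2,0}(β=0.914) × two z-phases.
With c≡cos(β/2)=0.897380 and s≡sin(β/2)=0.441258, N=[120·1·6·6]^{1/2}=65.726707
k: max(0,(0)−(2))=0 … min(3+(0),3−(2))=1
  k=0: (−1)^2·65.7267/(12)·0.8974^4·0.4413^2 = +0.691595
  k=1: (−1)^3·65.7267/(12)·0.8974^2·0.4413^4 = -0.167218
d^3_{2,0}(0.914) = +0.691595 -0.167218 = +0.524377
|D^3_{2,0}|² = |d^3_{2,0}(β)|² = (+0.524377)² = 0.274971 (the z-rotation phases have unit modulus)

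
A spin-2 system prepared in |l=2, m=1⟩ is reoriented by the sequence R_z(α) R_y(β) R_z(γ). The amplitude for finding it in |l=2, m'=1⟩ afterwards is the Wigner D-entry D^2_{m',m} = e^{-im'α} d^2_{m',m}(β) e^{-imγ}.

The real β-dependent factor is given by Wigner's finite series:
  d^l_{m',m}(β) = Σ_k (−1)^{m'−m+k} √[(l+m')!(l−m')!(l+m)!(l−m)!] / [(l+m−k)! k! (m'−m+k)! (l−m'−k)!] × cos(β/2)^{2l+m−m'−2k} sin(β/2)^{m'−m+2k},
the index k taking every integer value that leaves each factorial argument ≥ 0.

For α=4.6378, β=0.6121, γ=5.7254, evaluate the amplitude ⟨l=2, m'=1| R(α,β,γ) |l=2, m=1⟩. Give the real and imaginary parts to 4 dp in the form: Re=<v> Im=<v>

Re=-0.3423 Im=0.4671

First d^2_{1,1}(β=0.6121), then the phase factors e^{-i(1)α} and e^{-i(1)γ}:
Half-angle: c=0.953531, s=0.301295. N=√(6·1·6·1)=6.000000
k∈{0,1} keeps every argument non-negative
  k=0: (−1)^0·6.0000/(6)·0.9535^4·0.3013^0 = +0.826684
  k=1: (−1)^1·6.0000/(2)·0.9535^2·0.3013^2 = -0.247613
d^2_{1,1}(0.6121) = +0.826684 -0.247613 = +0.579071
D = (-0.074520+0.997220i)·(+0.579071)·(+0.848429+0.529308i) = -0.342267+0.467094i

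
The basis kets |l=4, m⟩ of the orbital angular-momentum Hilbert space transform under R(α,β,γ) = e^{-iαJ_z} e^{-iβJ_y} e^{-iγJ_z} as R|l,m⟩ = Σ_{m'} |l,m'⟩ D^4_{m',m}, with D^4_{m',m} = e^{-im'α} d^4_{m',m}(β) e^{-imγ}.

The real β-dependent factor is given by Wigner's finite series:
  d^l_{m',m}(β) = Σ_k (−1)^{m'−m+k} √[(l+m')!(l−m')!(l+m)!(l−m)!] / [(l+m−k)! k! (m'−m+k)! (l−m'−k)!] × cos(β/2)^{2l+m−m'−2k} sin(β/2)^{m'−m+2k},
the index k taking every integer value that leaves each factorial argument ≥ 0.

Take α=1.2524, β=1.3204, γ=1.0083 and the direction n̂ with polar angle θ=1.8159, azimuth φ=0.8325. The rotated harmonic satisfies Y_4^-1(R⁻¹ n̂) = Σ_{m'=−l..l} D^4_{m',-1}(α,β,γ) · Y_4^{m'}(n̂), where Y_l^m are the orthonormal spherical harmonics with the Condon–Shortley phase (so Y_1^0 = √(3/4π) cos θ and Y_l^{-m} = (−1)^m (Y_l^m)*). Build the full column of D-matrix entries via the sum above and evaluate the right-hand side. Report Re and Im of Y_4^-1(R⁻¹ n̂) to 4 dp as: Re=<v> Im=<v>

Re=-0.0507 Im=0.3279

Need the full column D^4_{m',-1} for m'=−4..4 at α=1.2524, β=1.3204, γ=1.0083.
cos(β/2)=0.789870, sin(β/2)=0.613275
d^4_{-4,-1}: single k=3 term ⇒ +0.530685;  D = +0.512120-0.139137i
d^4_{-3,-1}: k∈[2..3] ⇒ +0.724958 -0.728385 = -0.003427;  D = -0.000182+0.003422i
d^4_{-2,-1}: k∈[1..3] ⇒ +0.499090 -1.504349 +0.604584 = -0.400675;  D = +0.373341+0.145453i
d^4_{-1,-1}: k∈[0..3] ⇒ +0.151511 -1.370042 +1.651823 -0.331926 = +0.101365;  D = -0.064515+0.078183i
d^4_{0,-1}: k∈[0..3] ⇒ -0.526087 +1.902868 -1.147118 +0.115254 = +0.344917;  D = +0.183944+0.291774i
d^4_{1,-1}: k∈[0..3] ⇒ +0.913361 -1.651823 +0.497889 -0.020010 = -0.260582;  D = -0.252857+0.062978i
d^4_{2,-1}: k∈[0..2] ⇒ -1.002899 +0.906877 -0.109340 = -0.205363;  D = -0.015244+0.204796i
d^4_{3,-1}: k∈[0..1] ⇒ +0.728385 -0.263458 = +0.464927;  D = -0.429538-0.177917i
d^4_{4,-1}: single k=0 term ⇒ -0.319916;  D = +0.208796-0.242385i
Y_4^{m'}(θ=1.8159,φ=0.8325) and Σ D·Y over m':
  (+0.5121-0.1391i)·(-0.3850+0.0734i)  (-0.0002+0.0034i)·(+0.2217+0.1665i)  (+0.3733+0.1455i)·(+0.0174+0.1842i)  (-0.0645+0.0782i)·(+0.1940-0.2132i)  (+0.1839+0.2918i)·(+0.1433+0.0000i)  (-0.2529+0.0630i)·(-0.1940-0.2132i)  (-0.0152+0.2048i)·(+0.0174-0.1842i)  (-0.4295-0.1779i)·(-0.2217+0.1665i)  (+0.2088-0.2424i)·(-0.3850-0.0734i)
Y_4^-1(R⁻¹ n̂) = -0.050730+0.327925i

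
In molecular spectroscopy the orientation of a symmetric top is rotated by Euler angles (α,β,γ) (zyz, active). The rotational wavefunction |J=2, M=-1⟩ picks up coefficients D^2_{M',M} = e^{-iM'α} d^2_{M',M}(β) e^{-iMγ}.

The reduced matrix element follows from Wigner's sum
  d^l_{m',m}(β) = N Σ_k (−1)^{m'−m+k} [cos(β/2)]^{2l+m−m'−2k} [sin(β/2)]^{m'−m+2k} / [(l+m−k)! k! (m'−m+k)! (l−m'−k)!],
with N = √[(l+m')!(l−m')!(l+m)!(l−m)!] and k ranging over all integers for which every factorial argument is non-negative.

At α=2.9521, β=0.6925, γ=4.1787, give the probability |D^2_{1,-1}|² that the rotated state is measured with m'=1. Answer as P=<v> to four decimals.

D^2_{1,-1}(2.9521,0.6925,4.1787) = e^{-i·1·2.9521}·d^2_{1,-1}(0.6925)·e^{-i·-1·4.1787}. Compute d first:
Half-angle: c=0.940652, s=0.339373. N=√(6·1·1·6)=6.000000
k: max(0,(-1)−(1))=0 … min(2+(-1),2−(1))=1
  k=0: (−1)^2·6.0000/(2)·0.9407^2·0.3394^2 = +0.305727
  k=1: (−1)^3·6.0000/(6)·0.9407^0·0.3394^4 = -0.013265
d^2_{1,-1}(0.6925) = +0.305727 -0.013265 = +0.292462
|D^2_{1,-1}|² = |d^2_{1,-1}(β)|² = (+0.292462)² = 0.085534 (the z-rotation phases have unit modulus)

P=0.0855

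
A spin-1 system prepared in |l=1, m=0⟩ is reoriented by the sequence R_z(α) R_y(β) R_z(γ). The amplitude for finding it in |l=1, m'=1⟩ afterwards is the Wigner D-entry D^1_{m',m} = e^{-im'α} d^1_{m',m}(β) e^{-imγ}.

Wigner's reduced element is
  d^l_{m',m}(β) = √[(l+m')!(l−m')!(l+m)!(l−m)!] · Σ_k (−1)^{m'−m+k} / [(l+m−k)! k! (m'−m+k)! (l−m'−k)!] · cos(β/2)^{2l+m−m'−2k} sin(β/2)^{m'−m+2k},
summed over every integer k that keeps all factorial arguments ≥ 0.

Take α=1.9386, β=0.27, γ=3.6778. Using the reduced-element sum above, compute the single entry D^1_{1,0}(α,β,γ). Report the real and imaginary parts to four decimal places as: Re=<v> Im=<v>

Re=0.0678 Im=0.1760

Split into d^1_{1,0}(β=0.27) × two z-phases.
Half-angle: c=0.990901, s=0.134590. N=√(2·1·1·1)=1.414214
The bounds max(0,m−m')=0 and min(l+m,l−m')=0 give 1 term
  k=0: (−1)^1·1.4142/(1)·0.9909^1·0.1346^1 = -0.188608
d^1_{1,0}(0.27) = -0.188608
Attach z-rotation phases: D = e^{-i(1)(1.9386)}·(-0.188608)·e^{-i(0)(3.6778)} = +0.067817+0.175993i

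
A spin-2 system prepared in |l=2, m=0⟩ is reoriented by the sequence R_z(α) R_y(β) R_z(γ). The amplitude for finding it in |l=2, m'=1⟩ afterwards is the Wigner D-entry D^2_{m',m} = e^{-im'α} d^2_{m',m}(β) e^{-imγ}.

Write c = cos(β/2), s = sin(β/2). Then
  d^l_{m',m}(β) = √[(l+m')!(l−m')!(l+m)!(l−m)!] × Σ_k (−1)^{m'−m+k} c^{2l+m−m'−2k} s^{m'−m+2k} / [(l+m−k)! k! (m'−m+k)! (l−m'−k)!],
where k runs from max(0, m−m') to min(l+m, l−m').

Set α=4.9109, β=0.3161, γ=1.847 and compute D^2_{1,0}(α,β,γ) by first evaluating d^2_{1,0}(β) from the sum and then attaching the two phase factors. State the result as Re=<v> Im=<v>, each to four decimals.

D^2_{1,0}(4.9109,0.3161,1.847) = e^{-i·1·4.9109}·d^2_{1,0}(0.3161)·e^{-i·0·1.847}. Compute d first:
c=cos(0.3161/2)=0.987536, s=sin(0.3161/2)=0.157393; N=√[6·1·2·2]=4.898979
k∈{0,1} keeps every argument non-negative
  k=0: (−1)^1·4.8990/(2)·0.9875^3·0.1574^1 = -0.371295
  k=1: (−1)^2·4.8990/(2)·0.9875^1·0.1574^3 = +0.009432
d^2_{1,0}(0.3161) = -0.371295 +0.009432 = -0.361864
Attach z-rotation phases: D = e^{-i(1)(4.9109)}·(-0.361864)·e^{-i(0)(1.847)} = -0.071363-0.354757i

Re=-0.0714 Im=-0.3548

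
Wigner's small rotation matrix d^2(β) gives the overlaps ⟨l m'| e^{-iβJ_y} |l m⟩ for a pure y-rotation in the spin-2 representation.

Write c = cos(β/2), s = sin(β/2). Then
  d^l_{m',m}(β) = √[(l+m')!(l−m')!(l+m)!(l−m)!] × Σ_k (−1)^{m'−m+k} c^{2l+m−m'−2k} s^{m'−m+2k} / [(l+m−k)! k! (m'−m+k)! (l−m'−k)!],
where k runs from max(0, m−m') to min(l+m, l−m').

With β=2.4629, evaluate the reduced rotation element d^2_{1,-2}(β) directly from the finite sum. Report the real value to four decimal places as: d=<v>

d=-0.5582

d^2_{1,-2}(β=2.4629) via Wigner's sum:
With c≡cos(β/2)=0.332871 and s≡sin(β/2)=0.942972, N=[6·1·1·24]^{1/2}=12.000000
The bounds max(0,m−m')=0 and min(l+m,l−m')=0 give 1 term
  k=0: (−1)^3·12.0000/(6)·0.3329^1·0.9430^3 = -0.558217
d^2_{1,-2}(2.4629) = -0.558217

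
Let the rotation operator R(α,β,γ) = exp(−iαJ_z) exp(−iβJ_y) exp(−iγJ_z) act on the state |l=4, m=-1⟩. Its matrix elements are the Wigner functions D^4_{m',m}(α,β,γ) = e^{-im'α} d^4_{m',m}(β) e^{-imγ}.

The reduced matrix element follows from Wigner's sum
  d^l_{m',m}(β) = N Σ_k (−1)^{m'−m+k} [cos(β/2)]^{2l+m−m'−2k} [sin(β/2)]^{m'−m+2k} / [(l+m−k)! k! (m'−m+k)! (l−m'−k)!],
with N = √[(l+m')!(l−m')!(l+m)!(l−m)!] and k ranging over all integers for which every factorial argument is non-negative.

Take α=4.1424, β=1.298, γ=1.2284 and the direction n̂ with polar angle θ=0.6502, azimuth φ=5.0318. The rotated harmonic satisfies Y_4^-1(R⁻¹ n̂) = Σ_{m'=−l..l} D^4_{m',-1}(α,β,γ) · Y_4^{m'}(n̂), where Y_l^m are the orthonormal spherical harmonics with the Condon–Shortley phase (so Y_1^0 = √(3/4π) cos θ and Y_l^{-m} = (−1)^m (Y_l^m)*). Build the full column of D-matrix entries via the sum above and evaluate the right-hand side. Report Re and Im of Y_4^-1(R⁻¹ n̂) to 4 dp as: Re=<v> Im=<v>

Re=-0.0382 Im=0.1361

Need the full column D^4_{m',-1} for m'=−4..4 at α=4.1424, β=1.298, γ=1.2284.
cos(β/2)=0.796689, sin(β/2)=0.604390
d^4_{-4,-1}: single k=3 term ⇒ +0.530260;  D = +0.263126-0.460370i
d^4_{-3,-1}: k∈[2..3] ⇒ +0.741372 -0.711119 = +0.030253;  D = +0.014012+0.026812i
d^4_{-2,-1}: k∈[1..3] ⇒ +0.522365 -1.503146 +0.576723 = -0.404058;  D = +0.402480+0.035681i
d^4_{-1,-1}: k∈[0..3] ⇒ +0.162296 -1.401062 +1.612667 -0.309372 = +0.064530;  D = +0.039483-0.051041i
d^4_{0,-1}: k∈[0..3] ⇒ -0.550621 +1.901346 -1.094255 +0.104960 = +0.361430;  D = +0.121349+0.340450i
d^4_{1,-1}: k∈[0..3] ⇒ +0.934041 -1.612667 +0.464058 -0.017805 = -0.232373;  D = +0.226380+0.052431i
d^4_{2,-1}: k∈[0..2] ⇒ -1.002097 +0.865084 -0.099574 = -0.236587;  D = -0.169318+0.165242i
d^4_{3,-1}: k∈[0..1] ⇒ +0.711119 -0.245556 = +0.465563;  D = +0.093964+0.455982i
d^4_{4,-1}: single k=0 term ⇒ -0.305173;  D = +0.284877+0.109434i
Y_4^{m'}(θ=0.6502,φ=5.0318) and Σ D·Y over m':
  (+0.2631-0.4604i)·(+0.0172-0.0569i)  (+0.0140+0.0268i)·(-0.1808-0.1271i)  (+0.4025+0.0357i)·(-0.3380+0.2511i)  (+0.0395-0.0510i)·(+0.1027+0.3105i)  (+0.1213+0.3405i)·(-0.2071+0.0000i)  (+0.2264+0.0524i)·(-0.1027+0.3105i)  (-0.1693+0.1652i)·(-0.3380-0.2511i)  (+0.0940+0.4560i)·(+0.1808-0.1271i)  (+0.2849+0.1094i)·(+0.0172+0.0569i)
Y_4^-1(R⁻¹ n̂) = -0.038250+0.136150i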